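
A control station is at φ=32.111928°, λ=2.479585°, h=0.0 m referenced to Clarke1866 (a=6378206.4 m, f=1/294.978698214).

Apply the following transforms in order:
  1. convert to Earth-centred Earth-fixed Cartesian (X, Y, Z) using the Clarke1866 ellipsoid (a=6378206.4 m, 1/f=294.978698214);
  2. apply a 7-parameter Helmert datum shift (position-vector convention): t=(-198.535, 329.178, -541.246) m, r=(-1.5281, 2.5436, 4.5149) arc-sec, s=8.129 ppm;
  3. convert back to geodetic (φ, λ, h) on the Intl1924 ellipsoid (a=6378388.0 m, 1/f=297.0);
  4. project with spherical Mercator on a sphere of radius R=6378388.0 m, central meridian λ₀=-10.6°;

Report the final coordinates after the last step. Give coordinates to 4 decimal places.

E=1456635.0161 m, N=3777481.3218 m

start: φ=32.111928°, λ=2.479585°, h=0.000 m
→ ECEF (a=6378206.400, f=1/294.978698214): X=5402523.4503, Y=233950.6608, Z=3370770.5514
→ Helmert 7p (PV): X=5402405.2792, Y=234424.9689, Z=3370188.3502
→ geod (Bowring, a=6378388.000): φ=32.10675972°, λ=2.48466006°, h=-614.9665 m
→ merc (R=6378388.0, λ₀=-10.6°): E=1456635.0161, N=3777481.3218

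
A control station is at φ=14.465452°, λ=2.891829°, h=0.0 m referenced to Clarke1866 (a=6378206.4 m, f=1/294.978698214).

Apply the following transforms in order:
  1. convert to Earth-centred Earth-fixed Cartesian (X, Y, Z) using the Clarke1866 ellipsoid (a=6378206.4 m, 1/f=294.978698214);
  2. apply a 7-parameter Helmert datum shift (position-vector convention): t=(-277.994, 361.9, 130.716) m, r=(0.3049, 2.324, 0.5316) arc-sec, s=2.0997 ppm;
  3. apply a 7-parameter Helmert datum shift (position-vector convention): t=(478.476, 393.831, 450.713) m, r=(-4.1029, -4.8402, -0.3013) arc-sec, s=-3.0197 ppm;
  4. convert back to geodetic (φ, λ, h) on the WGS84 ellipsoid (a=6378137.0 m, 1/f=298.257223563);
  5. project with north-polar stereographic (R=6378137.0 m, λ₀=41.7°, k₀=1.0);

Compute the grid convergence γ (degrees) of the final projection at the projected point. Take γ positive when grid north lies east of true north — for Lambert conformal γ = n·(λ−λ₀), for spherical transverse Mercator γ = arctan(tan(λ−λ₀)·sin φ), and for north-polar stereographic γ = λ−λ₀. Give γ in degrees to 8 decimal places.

start: φ=14.465452°, λ=2.891829°, h=0.000 m
→ ECEF (a=6378206.400, f=1/294.978698214): X=6169445.5055, Y=311648.5455, Z=1582801.7571
→ Helmert 7p (PV): X=6169197.4958, Y=312024.6605, Z=1582866.7454
→ Helmert 7p (PV): X=6169620.6551, Y=312440.0231, Z=1583451.2377
→ geod (Bowring, a=6378137.000): φ=14.46961333°, λ=2.89907855°, h=424.9497 m
→ into stereo (λ₀=41.7°): φ=14.46961333°, λ−λ₀=-38.80092145°
convergence γ = -38.80092145°

-38.80092145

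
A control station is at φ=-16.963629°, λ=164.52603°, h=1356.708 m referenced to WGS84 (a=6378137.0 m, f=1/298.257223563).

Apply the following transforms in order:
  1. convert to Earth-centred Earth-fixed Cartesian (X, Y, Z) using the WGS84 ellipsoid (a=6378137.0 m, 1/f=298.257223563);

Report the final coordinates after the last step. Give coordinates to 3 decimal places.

X=-5882414.987 m, Y=1628460.447 m, Z=-1849379.610 m

start: φ=-16.963629°, λ=164.526030°, h=1356.708 m
→ ECEF (a=6378137.000, f=1/298.257223563): X=-5882414.9867, Y=1628460.4472, Z=-1849379.6097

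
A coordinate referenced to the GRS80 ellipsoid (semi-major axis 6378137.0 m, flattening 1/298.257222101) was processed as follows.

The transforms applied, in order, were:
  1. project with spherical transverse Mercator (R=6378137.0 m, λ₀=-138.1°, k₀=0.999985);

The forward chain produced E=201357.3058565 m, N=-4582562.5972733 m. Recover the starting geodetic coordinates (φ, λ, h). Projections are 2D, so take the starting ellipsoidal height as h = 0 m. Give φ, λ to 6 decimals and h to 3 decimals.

φ=-41.141526°, λ=-135.698179°, h=0.000 m

start: E=201357.3059, N=-4582562.5973 m
→ tm⁻¹: φ=-41.14152600°, λ=-135.69817900°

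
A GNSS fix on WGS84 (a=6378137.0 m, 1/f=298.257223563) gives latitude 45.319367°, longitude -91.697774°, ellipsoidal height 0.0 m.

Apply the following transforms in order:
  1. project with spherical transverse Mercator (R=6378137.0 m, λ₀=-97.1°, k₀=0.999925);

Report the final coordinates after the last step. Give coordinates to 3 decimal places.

start: φ=45.319367°, λ=-91.697774°, h=0.000 m
→ tm (R=6378137.0, λ₀=-97.1°): E=422818.5627, N=5058744.5546

E=422818.563 m, N=5058744.555 m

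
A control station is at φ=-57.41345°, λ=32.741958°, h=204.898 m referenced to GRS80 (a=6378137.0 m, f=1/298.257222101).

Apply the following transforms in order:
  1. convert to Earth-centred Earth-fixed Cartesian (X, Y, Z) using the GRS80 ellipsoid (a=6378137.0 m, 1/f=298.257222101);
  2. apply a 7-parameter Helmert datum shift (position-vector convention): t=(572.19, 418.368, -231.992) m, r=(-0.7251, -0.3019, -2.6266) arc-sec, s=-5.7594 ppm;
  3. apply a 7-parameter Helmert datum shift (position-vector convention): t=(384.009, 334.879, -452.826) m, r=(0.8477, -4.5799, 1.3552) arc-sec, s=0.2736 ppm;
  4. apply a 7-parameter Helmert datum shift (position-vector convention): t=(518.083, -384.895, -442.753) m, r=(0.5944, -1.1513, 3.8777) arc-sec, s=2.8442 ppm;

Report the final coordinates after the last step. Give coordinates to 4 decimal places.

X=2897890.4040 m, Y=1862800.8388 m, Z=-5352032.3869 m

start: φ=-57.413450°, λ=32.741958°, h=204.898 m
→ ECEF (a=6378137.000, f=1/298.257222101): X=2896290.7972, Y=1862382.1797, Z=-5351010.1605
→ Helmert 7p (PV): X=2896877.8539, Y=1862734.1293, Z=-5351213.6417
→ Helmert 7p (PV): X=2897369.2353, Y=1863110.5432, Z=-5351595.9541
→ Helmert 7p (PV): X=2897890.4040, Y=1862800.8388, Z=-5352032.3869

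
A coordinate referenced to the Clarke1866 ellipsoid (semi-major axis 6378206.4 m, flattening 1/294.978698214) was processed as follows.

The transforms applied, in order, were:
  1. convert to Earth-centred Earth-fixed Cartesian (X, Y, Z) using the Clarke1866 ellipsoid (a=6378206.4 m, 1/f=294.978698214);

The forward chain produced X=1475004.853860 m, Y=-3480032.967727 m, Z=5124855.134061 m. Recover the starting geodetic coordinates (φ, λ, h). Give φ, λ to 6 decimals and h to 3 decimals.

φ=53.775819°, λ=-67.030440°, h=3743.756 m

start: X=1475004.8539, Y=-3480032.9677, Z=5124855.1341 m
→ geod (Bowring, a=6378206.400): φ=53.77581900°, λ=-67.03044000°, h=3743.7560 m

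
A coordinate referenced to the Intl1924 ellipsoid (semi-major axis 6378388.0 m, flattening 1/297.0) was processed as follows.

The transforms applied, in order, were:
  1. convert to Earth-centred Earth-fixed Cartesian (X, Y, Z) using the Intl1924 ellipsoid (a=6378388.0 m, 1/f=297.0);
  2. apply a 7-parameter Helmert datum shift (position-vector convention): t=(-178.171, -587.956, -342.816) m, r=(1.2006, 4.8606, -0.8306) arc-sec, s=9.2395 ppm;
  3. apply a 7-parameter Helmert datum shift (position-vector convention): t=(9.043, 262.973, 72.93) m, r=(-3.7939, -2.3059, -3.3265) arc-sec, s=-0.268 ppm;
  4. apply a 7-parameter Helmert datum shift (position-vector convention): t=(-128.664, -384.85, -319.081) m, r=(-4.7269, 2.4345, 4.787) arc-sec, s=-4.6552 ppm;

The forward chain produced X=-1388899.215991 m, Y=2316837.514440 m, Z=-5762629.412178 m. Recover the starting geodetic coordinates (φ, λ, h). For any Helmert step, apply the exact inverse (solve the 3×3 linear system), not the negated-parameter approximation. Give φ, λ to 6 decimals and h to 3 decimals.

start: X=-1388899.2160, Y=2316837.5144, Z=-5762629.4122 m
→ Helmert⁻¹: X=-1388655.2236, Y=2317397.4322, Z=-5762300.4390
→ Helmert⁻¹: X=-1388766.4281, Y=2317218.6714, Z=-5762316.7665
→ Helmert⁻¹: X=-1388448.9807, Y=2317746.0826, Z=-5761966.9226
→ geod (Bowring, a=6378388.000): φ=-65.02615000°, λ=120.92377500°, h=3194.2680 m

φ=-65.026150°, λ=120.923775°, h=3194.268 m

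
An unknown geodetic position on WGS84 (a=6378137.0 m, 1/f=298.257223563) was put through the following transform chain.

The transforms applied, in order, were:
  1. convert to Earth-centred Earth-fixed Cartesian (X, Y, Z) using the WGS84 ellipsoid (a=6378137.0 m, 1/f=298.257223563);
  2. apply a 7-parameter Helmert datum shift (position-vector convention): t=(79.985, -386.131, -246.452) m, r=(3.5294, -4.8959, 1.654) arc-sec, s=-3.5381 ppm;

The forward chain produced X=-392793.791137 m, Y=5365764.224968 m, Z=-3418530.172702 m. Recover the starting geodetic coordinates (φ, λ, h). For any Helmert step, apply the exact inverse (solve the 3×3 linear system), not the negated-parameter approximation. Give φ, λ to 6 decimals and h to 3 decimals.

start: X=-392793.7911, Y=5365764.2250, Z=-3418530.1727 m
→ Helmert⁻¹: X=-392913.2749, Y=5366114.0008, Z=-3418378.3084
→ geod (Bowring, a=6378137.000): φ=-32.60337700°, λ=94.18779200°, h=2583.3040 m

φ=-32.603377°, λ=94.187792°, h=2583.304 m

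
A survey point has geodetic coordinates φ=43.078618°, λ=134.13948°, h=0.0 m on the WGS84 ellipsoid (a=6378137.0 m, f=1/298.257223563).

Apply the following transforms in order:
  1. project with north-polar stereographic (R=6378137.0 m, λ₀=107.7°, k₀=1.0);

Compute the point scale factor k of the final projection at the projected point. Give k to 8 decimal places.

1.18835325

start: φ=43.078618°, λ=134.139480°, h=0.000 m
→ into stereo (λ₀=107.7°): φ=43.07861800°, λ−λ₀=26.43948000°
scale k = 1.18835325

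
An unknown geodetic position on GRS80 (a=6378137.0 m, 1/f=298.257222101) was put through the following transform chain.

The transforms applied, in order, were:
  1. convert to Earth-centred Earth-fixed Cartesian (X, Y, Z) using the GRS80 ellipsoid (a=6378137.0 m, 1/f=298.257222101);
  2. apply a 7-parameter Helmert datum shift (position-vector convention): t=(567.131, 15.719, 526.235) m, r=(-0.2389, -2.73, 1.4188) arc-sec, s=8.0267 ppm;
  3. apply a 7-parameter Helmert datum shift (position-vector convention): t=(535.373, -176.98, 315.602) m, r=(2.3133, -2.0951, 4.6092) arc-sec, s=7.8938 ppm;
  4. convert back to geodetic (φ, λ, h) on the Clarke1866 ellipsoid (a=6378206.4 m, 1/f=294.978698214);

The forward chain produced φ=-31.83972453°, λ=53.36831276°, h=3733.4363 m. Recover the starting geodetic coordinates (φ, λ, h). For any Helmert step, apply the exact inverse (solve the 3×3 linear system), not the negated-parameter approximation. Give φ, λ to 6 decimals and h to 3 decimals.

start: φ=-31.839725°, λ=53.368313°, h=3733.436 m
→ ECEF (a=6378206.400, f=1/294.978698214): X=3237967.4019, Y=4354893.0646, Z=-3347137.0247
→ Helmert⁻¹: X=3237469.7870, Y=4354925.7793, Z=-3347507.9282
→ Helmert⁻¹: X=3236862.3169, Y=4354856.7179, Z=-3348045.0871
→ geod (Bowring, a=6378137.000): φ=-31.84803200°, λ=53.37744800°, h=3631.0230 m

φ=-31.848032°, λ=53.377448°, h=3631.023 m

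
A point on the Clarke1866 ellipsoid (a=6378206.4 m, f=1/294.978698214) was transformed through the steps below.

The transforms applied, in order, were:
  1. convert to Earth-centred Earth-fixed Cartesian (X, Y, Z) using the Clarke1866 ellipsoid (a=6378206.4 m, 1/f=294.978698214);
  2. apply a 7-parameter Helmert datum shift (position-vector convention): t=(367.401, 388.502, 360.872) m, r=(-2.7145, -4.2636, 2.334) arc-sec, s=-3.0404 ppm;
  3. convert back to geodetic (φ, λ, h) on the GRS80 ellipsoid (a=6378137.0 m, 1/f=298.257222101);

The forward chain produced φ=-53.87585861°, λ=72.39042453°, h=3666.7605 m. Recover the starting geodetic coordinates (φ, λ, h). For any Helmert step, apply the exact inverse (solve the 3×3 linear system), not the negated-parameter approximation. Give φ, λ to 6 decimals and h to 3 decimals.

φ=-53.882937°, λ=72.395159°, h=3779.354 m

start: φ=-53.875859°, λ=72.390425°, h=3666.761 m
→ ECEF (a=6378137.000, f=1/298.257222101): X=1140700.3613, Y=3593859.1293, Z=-5131571.8505
→ Helmert⁻¹: X=1140271.0107, Y=3593536.1876, Z=-5131924.6038
→ geod (Bowring, a=6378206.400): φ=-53.88293700°, λ=72.39515900°, h=3779.3540 m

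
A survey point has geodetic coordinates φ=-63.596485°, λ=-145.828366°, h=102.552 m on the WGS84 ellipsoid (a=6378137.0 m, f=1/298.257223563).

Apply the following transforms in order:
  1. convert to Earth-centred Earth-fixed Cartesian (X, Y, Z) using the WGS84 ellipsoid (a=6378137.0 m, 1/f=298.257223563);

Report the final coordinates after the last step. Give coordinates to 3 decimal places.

X=-2352997.729 m, Y=-1597393.230 m, Z=-5689945.992 m

start: φ=-63.596485°, λ=-145.828366°, h=102.552 m
→ ECEF (a=6378137.000, f=1/298.257223563): X=-2352997.7289, Y=-1597393.2301, Z=-5689945.9916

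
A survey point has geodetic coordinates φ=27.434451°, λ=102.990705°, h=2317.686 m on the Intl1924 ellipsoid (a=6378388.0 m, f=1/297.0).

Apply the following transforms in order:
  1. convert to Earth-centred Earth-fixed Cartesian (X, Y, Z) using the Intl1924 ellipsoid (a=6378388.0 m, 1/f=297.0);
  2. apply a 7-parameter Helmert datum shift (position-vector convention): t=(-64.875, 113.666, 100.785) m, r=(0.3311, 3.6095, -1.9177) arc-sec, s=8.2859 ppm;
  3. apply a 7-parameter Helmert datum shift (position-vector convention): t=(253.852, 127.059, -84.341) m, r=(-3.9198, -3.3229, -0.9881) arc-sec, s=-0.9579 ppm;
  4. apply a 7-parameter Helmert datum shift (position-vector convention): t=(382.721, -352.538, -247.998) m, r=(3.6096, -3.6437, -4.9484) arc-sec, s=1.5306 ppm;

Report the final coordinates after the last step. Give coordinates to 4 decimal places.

X=-1273215.9375 m, Y=5522108.6730 m, Z=2921908.0694 m

start: φ=27.434451°, λ=102.990705°, h=2317.686 m
→ ECEF (a=6378388.000, f=1/297.0): X=-1273939.0722, Y=5522123.3565, Z=2922133.9038
→ Helmert 7p (PV): X=-1273912.0259, Y=5522289.9318, Z=2922290.0589
→ Helmert 7p (PV): X=-1273677.5772, Y=5522473.3380, Z=2922077.4521
→ Helmert 7p (PV): X=-1273215.9375, Y=5522108.6730, Z=2921908.0694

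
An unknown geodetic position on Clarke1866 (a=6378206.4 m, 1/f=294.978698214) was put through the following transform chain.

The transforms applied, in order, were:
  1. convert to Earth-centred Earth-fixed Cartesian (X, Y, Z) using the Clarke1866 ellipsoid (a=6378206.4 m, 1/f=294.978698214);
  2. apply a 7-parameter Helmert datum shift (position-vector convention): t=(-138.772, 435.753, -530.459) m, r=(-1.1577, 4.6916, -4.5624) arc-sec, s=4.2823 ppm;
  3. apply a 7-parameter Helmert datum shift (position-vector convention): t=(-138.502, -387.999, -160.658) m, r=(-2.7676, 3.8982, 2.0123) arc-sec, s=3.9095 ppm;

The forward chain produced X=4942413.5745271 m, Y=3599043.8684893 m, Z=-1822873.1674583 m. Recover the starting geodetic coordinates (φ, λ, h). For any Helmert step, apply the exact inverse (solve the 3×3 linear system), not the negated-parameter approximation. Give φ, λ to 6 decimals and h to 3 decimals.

φ=-16.699623°, λ=36.060604°, h=3427.762 m

start: X=4942413.5745, Y=3599043.8685, Z=-1822873.1675 m
→ Helmert⁻¹: X=4942602.3137, Y=3599394.0306, Z=-1822563.6777
→ Helmert⁻¹: X=4942681.7512, Y=3599062.4195, Z=-1821892.7920
→ geod (Bowring, a=6378206.400): φ=-16.69962300°, λ=36.06060400°, h=3427.7620 m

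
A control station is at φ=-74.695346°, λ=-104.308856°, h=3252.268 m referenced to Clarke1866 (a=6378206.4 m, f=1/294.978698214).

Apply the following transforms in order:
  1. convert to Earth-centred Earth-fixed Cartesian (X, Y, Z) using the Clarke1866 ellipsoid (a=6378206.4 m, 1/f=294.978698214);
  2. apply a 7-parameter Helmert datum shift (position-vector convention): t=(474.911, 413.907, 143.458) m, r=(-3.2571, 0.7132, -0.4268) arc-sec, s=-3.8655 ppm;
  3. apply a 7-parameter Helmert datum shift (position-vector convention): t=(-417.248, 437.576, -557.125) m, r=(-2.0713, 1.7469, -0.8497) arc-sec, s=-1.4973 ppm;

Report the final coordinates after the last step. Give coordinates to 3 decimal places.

X=-417635.816 m, Y=-1636597.075 m, Z=-6133169.250 m

start: φ=-74.695346°, λ=-104.308856°, h=3252.268 m
→ ECEF (a=6378206.400, f=1/294.978698214): X=-417612.4427, Y=-1637301.4945, Z=-6132835.7418
→ Helmert 7p (PV): X=-417160.5107, Y=-1636977.2368, Z=-6132641.2790
→ Helmert 7p (PV): X=-417635.8161, Y=-1636597.0748, Z=-6133169.2502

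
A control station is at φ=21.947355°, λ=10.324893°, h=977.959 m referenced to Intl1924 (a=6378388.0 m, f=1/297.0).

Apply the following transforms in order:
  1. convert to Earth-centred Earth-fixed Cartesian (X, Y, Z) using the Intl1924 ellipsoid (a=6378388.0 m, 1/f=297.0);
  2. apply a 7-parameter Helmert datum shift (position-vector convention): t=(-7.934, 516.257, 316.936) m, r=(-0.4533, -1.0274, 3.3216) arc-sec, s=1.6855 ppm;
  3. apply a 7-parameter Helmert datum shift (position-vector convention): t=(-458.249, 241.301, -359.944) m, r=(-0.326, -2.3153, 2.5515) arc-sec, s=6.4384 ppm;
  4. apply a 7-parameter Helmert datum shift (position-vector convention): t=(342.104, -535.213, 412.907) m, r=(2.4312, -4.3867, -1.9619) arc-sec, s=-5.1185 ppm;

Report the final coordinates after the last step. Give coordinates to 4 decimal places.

start: φ=21.947355°, λ=10.324893°, h=977.959 m
→ ECEF (a=6378388.000, f=1/297.0): X=5823960.2234, Y=1061007.0294, Z=2369402.9455
→ Helmert 7p (PV): X=5823933.2177, Y=1061624.0686, Z=2369750.5524
→ Helmert 7p (PV): X=5823472.7328, Y=1061947.9928, Z=2369469.5613
→ Helmert 7p (PV): X=5823744.7380, Y=1061324.0259, Z=2370006.7061

X=5823744.7380 m, Y=1061324.0259 m, Z=2370006.7061 m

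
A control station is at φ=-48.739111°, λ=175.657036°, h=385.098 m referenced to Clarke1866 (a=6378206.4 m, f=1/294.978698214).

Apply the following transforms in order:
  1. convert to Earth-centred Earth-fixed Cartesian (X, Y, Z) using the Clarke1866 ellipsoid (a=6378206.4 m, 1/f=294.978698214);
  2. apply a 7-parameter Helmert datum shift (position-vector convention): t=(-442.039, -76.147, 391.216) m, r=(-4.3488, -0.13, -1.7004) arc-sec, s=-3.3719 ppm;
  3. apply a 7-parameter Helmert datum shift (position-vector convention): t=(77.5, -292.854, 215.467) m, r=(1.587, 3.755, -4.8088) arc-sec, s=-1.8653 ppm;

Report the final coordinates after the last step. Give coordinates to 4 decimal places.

start: φ=-48.739111°, λ=175.657036°, h=385.098 m
→ ECEF (a=6378206.400, f=1/294.978698214): X=-4202574.4270, Y=319162.5104, Z=-4771560.0007
→ Helmert 7p (PV): X=-4202996.6570, Y=319019.3310, Z=-4771162.0733
→ Helmert 7p (PV): X=-4202990.7373, Y=318860.5784, Z=-4770858.7377

X=-4202990.7373 m, Y=318860.5784 m, Z=-4770858.7377 m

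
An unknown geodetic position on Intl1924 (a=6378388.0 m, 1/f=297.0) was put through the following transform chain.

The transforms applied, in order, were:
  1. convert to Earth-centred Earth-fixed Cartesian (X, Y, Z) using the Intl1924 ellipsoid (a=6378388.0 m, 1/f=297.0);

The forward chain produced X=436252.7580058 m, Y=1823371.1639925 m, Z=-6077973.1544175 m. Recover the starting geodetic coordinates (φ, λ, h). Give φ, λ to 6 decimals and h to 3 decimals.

start: X=436252.7580, Y=1823371.1640, Z=-6077973.1544 m
→ geod (Bowring, a=6378388.000): φ=-72.96543800°, λ=76.54457200°, h=1793.3450 m

φ=-72.965438°, λ=76.544572°, h=1793.345 m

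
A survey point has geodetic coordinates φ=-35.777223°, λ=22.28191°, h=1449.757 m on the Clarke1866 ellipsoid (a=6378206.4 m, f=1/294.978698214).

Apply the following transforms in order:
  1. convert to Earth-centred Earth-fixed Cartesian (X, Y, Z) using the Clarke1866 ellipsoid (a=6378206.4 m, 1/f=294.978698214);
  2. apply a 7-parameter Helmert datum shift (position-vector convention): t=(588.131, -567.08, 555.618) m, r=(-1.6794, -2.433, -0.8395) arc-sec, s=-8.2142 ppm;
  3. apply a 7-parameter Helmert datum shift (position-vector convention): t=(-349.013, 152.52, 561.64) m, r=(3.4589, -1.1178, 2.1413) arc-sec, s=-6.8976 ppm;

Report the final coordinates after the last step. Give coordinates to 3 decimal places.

start: φ=-35.777223°, λ=22.281910°, h=1449.757 m
→ ECEF (a=6378206.400, f=1/294.978698214): X=4794860.8045, Y=1964747.4342, Z=-3708823.4795
→ Helmert 7p (PV): X=4795461.2932, Y=1964114.5035, Z=-3708196.8358
→ Helmert 7p (PV): X=4795078.9086, Y=1964365.4418, Z=-3707550.6941

X=4795078.909 m, Y=1964365.442 m, Z=-3707550.694 m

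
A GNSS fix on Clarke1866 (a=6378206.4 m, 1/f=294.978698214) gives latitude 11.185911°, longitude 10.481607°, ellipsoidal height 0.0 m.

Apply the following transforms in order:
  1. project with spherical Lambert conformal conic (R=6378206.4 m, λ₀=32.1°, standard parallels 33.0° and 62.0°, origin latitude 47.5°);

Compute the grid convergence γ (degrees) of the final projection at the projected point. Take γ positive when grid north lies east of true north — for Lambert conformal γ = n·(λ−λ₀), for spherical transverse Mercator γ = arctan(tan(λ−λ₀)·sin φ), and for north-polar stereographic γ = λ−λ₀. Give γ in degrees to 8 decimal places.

start: φ=11.185911°, λ=10.481607°, h=0.000 m
→ into lcc (λ₀=32.1°): φ=11.18591100°, λ−λ₀=-21.61839300°
convergence γ = -16.11702864°

-16.11702864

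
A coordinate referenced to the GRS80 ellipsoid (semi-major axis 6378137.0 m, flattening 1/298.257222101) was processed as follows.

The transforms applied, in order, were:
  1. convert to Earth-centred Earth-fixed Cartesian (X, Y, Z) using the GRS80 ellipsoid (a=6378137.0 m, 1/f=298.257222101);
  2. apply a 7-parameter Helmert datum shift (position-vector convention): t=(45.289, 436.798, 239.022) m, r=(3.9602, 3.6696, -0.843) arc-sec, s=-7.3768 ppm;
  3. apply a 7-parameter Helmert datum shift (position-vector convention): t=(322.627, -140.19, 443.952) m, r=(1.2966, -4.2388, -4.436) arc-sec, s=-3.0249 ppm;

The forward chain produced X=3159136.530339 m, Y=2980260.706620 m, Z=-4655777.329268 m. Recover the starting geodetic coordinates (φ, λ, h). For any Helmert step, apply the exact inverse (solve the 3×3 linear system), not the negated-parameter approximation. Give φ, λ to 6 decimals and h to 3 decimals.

start: X=3159136.5303, Y=2980260.7066, Z=-4655777.3293 m
→ Helmert⁻¹: X=3158663.6713, Y=2980448.5733, Z=-4656319.0127
→ Helmert⁻¹: X=3158712.3481, Y=2979957.2633, Z=-4656593.4037
→ geod (Bowring, a=6378137.000): φ=-47.19063500°, λ=43.33204600°, h=546.0030 m

φ=-47.190635°, λ=43.332046°, h=546.003 m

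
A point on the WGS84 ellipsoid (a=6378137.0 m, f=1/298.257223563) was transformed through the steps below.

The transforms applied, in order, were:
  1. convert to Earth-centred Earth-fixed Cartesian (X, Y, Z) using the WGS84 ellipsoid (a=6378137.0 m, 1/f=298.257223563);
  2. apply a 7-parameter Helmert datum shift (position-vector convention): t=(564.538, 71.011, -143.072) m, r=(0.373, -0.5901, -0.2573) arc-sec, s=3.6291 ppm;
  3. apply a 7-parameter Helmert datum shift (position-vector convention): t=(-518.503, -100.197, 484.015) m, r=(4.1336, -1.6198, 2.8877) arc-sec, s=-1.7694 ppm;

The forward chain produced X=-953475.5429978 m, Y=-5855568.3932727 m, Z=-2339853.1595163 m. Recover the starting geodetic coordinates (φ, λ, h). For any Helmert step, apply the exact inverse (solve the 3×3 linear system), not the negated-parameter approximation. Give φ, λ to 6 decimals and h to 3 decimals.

start: X=-953475.5430, Y=-5855568.3933, Z=-2339853.1595 m
→ Helmert⁻¹: X=-953059.0809, Y=-5855512.1127, Z=-2340216.4852
→ Helmert⁻¹: X=-953619.5483, Y=-5855567.2945, Z=-2340051.6037
→ geod (Bowring, a=6378137.000): φ=-21.65750300°, λ=-99.24980800°, h=2285.4940 m

φ=-21.657503°, λ=-99.249808°, h=2285.494 m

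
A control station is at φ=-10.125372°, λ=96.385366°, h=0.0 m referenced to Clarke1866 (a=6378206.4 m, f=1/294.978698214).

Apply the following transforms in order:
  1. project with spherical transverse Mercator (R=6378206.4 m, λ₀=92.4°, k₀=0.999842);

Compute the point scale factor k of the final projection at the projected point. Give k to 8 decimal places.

start: φ=-10.125372°, λ=96.385366°, h=0.000 m
→ into tm (λ₀=92.4°): φ=-10.12537200°, λ−λ₀=3.98536600°
scale k = 1.00219047

1.00219047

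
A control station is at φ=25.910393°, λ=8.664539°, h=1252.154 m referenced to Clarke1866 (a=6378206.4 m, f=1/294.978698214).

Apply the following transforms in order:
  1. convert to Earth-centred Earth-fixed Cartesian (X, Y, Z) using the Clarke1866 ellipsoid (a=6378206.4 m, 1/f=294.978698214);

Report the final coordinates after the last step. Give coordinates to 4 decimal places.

start: φ=25.910393°, λ=8.664539°, h=1252.154 m
→ ECEF (a=6378206.400, f=1/294.978698214): X=5676366.4257, Y=865011.0323, Z=2770525.7403

X=5676366.4257 m, Y=865011.0323 m, Z=2770525.7403 m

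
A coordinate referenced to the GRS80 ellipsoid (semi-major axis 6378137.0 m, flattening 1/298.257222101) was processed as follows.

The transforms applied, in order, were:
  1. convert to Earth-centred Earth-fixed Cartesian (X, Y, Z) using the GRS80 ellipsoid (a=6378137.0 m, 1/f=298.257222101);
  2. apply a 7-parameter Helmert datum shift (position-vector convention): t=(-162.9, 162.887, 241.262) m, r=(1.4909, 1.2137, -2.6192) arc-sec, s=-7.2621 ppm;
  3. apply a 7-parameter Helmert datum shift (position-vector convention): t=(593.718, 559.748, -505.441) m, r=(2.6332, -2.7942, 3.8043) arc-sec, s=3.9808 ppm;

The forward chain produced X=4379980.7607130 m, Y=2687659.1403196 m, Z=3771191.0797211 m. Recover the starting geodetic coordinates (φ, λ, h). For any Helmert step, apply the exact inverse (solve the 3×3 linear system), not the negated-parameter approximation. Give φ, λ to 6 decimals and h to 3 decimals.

φ=36.462010°, λ=31.530120°, h=3088.445 m

start: X=4379980.7607, Y=2687659.1403, Z=3771191.0797 m
→ Helmert⁻¹: X=4379470.2612, Y=2687056.0701, Z=3771587.8759
→ Helmert⁻¹: X=4379608.6551, Y=2686995.5690, Z=3771380.3506
→ geod (Bowring, a=6378137.000): φ=36.46201000°, λ=31.53012000°, h=3088.4450 m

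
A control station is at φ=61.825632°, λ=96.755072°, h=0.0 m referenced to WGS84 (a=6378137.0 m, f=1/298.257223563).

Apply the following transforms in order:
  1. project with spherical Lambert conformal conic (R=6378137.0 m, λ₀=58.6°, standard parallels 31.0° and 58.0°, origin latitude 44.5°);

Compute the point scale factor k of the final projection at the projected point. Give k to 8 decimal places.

start: φ=61.825632°, λ=96.755072°, h=0.000 m
→ into lcc (λ₀=58.6°): φ=61.82563200°, λ−λ₀=38.15507200°
scale k = 1.02126576

1.02126576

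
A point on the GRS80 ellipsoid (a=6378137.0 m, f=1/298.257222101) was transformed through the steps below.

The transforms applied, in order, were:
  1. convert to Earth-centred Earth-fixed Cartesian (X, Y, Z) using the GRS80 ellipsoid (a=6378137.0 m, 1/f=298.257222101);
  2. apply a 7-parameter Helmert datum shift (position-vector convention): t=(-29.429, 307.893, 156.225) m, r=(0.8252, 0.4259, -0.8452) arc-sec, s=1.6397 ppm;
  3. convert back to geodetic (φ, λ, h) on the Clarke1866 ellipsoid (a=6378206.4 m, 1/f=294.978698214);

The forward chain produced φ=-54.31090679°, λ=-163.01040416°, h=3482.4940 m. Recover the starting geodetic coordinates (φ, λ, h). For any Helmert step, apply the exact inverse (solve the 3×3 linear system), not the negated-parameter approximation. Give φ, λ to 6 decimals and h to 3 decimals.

start: φ=-54.310907°, λ=-163.010404°, h=3482.494 m
→ ECEF (a=6378206.400, f=1/294.978698214): X=-3568483.6630, Y=-1090286.4235, Z=-5159634.7271
→ Helmert⁻¹: X=-3568433.2598, Y=-1090627.7931, Z=-5159785.4965
→ geod (Bowring, a=6378137.000): φ=-54.30929400°, λ=-163.00516500°, h=3547.6680 m

φ=-54.309294°, λ=-163.005165°, h=3547.668 m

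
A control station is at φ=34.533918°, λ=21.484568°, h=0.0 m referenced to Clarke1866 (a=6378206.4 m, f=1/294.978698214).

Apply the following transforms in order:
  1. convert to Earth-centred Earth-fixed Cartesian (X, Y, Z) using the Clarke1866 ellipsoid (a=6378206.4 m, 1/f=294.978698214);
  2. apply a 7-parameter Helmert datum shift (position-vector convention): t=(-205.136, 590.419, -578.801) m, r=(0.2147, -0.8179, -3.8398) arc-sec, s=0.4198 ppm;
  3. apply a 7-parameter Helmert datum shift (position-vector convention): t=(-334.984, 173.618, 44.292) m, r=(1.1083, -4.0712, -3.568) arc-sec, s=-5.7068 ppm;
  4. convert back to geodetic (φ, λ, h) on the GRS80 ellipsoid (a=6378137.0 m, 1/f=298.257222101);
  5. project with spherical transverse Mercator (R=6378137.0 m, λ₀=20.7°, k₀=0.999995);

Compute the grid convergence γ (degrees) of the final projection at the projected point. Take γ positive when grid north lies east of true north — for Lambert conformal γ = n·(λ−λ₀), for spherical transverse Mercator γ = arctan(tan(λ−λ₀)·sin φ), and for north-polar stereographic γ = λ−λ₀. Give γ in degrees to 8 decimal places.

0.44925287

start: φ=34.533918°, λ=21.484568°, h=0.000 m
→ ECEF (a=6378206.400, f=1/294.978698214): X=4894544.6842, Y=1926489.7397, Z=3595205.4158
→ Helmert 7p (PV): X=4894363.2102, Y=1926986.1089, Z=3594649.5376
→ Helmert 7p (PV): X=4893962.6783, Y=1927044.7524, Z=3594780.2728
→ geod (Bowring, a=6378137.000): φ=34.53048836°, λ=21.49251589°, h=-526.5230 m
→ into tm (λ₀=20.7°): φ=34.53048836°, λ−λ₀=0.79251589°
convergence γ = 0.44925287°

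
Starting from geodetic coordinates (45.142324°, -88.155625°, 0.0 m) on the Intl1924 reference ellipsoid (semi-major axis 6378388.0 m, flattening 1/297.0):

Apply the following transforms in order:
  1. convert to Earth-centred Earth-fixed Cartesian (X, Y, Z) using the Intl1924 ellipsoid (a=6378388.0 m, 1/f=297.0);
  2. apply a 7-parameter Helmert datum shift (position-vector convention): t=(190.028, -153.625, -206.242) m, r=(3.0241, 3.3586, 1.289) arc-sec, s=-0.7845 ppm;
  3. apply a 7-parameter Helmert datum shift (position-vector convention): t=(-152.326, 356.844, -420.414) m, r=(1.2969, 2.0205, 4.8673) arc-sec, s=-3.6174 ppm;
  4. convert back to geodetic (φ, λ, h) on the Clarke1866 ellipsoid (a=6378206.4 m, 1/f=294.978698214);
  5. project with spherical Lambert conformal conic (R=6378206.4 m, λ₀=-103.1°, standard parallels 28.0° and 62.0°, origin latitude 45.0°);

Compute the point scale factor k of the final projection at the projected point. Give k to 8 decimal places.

start: φ=45.142324°, λ=-88.155625°, h=0.000 m
→ ECEF (a=6378388.000, f=1/297.0): X=145044.3496, Y=-4504267.5099, Z=4498599.7432
→ Helmert 7p (PV): X=145335.6625, Y=-4504482.6499, Z=4498321.5721
→ Helmert 7p (PV): X=145333.1680, Y=-4504134.3652, Z=4497855.1402
→ geod (Bowring, a=6378206.400): φ=45.13970609°, λ=-88.15190036°, h=-360.0020 m
→ into lcc (λ₀=-103.1°): φ=45.13970609°, λ−λ₀=14.94809964°
scale k = 0.95592106

0.95592106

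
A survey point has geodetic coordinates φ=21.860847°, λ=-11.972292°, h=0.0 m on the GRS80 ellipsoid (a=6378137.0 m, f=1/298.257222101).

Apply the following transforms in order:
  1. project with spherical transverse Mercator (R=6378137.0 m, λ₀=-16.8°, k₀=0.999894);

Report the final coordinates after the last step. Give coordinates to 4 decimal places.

E=499146.7069 m, N=2441123.2289 m

start: φ=21.860847°, λ=-11.972292°, h=0.000 m
→ tm (R=6378137.0, λ₀=-16.8°): E=499146.7069, N=2441123.2289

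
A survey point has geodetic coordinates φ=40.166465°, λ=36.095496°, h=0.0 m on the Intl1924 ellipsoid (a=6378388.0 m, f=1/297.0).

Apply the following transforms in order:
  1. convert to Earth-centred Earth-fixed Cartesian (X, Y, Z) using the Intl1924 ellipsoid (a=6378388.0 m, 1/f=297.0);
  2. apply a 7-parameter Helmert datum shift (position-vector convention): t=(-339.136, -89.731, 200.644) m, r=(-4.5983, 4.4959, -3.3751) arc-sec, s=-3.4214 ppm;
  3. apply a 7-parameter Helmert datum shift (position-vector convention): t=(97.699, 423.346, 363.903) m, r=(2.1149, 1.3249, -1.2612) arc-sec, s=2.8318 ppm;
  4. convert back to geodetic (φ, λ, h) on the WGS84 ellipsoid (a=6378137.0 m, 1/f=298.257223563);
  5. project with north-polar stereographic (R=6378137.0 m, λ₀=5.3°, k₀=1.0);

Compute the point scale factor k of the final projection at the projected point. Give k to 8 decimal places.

start: φ=40.166465°, λ=36.095496°, h=0.000 m
→ ECEF (a=6378388.000, f=1/297.0): X=3944046.3928, Y=2875573.2200, Z=4092196.2239
→ Helmert 7p (PV): X=3943830.0116, Y=2875500.3423, Z=4092232.7943
→ Helmert 7p (PV): X=3943982.7466, Y=2875865.7575, Z=4092612.4368
→ geod (Bowring, a=6378137.000): φ=40.16781615°, λ=36.09871082°, h=573.9312 m
→ into stereo (λ₀=5.3°): φ=40.16781615°, λ−λ₀=30.79871082°
scale k = 1.21578437

1.21578437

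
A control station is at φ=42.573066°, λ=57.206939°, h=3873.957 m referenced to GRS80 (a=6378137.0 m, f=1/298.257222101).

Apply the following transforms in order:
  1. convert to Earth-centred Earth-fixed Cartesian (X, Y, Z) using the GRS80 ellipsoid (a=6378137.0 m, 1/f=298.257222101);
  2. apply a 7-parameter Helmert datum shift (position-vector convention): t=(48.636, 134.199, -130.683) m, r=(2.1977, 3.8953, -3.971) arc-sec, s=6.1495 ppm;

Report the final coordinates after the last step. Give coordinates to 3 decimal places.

start: φ=42.573066°, λ=57.206939°, h=3873.957 m
→ ECEF (a=6378137.000, f=1/298.257222101): X=2549353.3224, Y=3956874.3514, Z=4295316.1488
→ Helmert 7p (PV): X=2549574.9310, Y=3956938.0371, Z=4295205.8949

X=2549574.931 m, Y=3956938.037 m, Z=4295205.895 m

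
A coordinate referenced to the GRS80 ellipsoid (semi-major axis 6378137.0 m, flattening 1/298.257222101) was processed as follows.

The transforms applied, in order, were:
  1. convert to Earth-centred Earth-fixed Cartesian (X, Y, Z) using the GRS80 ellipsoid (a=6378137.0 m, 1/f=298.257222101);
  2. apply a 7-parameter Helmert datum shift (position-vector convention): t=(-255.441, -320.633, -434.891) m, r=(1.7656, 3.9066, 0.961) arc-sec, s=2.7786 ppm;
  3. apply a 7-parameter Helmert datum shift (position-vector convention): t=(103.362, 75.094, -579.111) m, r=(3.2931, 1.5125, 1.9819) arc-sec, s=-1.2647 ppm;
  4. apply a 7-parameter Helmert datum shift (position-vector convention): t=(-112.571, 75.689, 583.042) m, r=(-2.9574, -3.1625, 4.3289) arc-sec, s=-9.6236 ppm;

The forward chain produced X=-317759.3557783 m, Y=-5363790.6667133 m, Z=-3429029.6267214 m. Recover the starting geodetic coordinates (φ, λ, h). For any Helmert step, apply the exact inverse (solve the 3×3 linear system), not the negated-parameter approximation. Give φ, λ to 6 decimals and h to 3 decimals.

φ=-32.716728°, λ=-93.389218°, h=1861.369 m

start: X=-317759.3558, Y=-5363790.6667, Z=-3429029.6267 m
→ Helmert⁻¹: X=-317814.9989, Y=-5363862.1310, Z=-3429717.7079
→ Helmert⁻¹: X=-317945.1584, Y=-5363995.7001, Z=-3429059.6268
→ Helmert⁻¹: X=-317648.8881, Y=-5363688.0319, Z=-3428575.3128
→ geod (Bowring, a=6378137.000): φ=-32.71672800°, λ=-93.38921800°, h=1861.3690 m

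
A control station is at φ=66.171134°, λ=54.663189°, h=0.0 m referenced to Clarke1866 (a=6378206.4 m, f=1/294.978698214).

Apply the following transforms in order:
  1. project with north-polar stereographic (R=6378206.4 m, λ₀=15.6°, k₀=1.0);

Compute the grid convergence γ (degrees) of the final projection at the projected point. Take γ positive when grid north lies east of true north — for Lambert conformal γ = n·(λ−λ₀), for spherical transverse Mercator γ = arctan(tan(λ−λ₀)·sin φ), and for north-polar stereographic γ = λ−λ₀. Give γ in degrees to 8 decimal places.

start: φ=66.171134°, λ=54.663189°, h=0.000 m
→ into stereo (λ₀=15.6°): φ=66.17113400°, λ−λ₀=39.06318900°
convergence γ = 39.06318900°

39.06318900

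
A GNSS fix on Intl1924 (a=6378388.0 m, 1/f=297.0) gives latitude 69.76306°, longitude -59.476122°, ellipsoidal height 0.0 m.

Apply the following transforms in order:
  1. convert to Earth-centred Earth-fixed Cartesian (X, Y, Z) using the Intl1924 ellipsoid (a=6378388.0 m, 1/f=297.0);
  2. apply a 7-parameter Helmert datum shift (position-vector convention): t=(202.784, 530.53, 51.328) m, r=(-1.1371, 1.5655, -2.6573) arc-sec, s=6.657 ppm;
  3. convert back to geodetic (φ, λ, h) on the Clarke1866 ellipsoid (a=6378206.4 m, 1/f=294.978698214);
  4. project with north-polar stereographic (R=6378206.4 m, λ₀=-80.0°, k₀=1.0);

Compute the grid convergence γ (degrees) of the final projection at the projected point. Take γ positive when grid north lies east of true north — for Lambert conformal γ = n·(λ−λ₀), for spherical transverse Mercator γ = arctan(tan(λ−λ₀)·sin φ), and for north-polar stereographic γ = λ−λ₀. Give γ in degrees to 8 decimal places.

start: φ=69.763060°, λ=-59.476122°, h=0.000 m
→ ECEF (a=6378388.000, f=1/297.0): X=1123907.2275, Y=-1906198.8247, Z=5962087.5024
→ Helmert 7p (PV): X=1124138.1868, Y=-1905662.5955, Z=5962180.4984
→ geod (Bowring, a=6378206.400): φ=69.76710087°, λ=-59.46391708°, h=278.6452 m
→ into stereo (λ₀=-80.0°): φ=69.76710087°, λ−λ₀=20.53608292°
convergence γ = 20.53608292°

20.53608292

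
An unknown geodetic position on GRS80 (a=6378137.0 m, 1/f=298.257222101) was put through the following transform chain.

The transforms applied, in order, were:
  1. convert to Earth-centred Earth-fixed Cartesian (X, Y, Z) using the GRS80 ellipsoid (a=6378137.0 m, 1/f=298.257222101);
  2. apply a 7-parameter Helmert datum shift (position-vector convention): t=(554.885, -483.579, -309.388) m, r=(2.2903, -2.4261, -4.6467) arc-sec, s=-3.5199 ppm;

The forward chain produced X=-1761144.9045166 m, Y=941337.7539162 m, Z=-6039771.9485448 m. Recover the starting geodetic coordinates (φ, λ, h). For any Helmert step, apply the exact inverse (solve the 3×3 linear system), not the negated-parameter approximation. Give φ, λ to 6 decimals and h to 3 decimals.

φ=-71.811610°, λ=151.874567°, h=2437.958 m

start: X=-1761144.9045, Y=941337.7539, Z=-6039771.9485 m
→ Helmert⁻¹: X=-1761798.2421, Y=941717.8981, Z=-6039473.5531
→ geod (Bowring, a=6378137.000): φ=-71.81161000°, λ=151.87456700°, h=2437.9580 m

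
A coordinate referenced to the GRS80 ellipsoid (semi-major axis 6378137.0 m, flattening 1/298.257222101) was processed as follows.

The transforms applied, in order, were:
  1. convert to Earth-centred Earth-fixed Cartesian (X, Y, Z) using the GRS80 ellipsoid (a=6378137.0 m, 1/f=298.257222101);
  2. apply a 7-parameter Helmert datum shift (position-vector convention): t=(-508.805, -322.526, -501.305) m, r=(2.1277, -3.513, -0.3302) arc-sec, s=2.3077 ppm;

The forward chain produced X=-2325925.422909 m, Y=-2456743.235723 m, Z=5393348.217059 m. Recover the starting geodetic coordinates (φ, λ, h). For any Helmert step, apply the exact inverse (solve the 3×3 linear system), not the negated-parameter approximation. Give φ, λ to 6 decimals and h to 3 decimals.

φ=58.081711°, λ=-133.430133°, h=3943.305 m

start: X=-2325925.4229, Y=-2456743.2357, Z=5393348.2171 m
→ Helmert⁻¹: X=-2325315.4530, Y=-2456363.1234, Z=5393902.0166
→ geod (Bowring, a=6378137.000): φ=58.08171100°, λ=-133.43013300°, h=3943.3050 m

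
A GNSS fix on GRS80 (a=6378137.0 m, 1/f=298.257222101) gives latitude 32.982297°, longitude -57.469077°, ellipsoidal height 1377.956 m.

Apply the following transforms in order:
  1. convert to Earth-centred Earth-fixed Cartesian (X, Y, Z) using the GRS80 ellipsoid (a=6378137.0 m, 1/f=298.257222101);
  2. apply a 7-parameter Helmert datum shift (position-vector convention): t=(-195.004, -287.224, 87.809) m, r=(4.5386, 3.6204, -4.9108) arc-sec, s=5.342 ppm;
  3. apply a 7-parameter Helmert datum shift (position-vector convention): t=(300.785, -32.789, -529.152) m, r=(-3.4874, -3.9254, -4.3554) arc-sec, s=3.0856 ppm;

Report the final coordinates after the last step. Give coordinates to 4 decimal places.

X=2880512.5910 m, Y=-4516745.7840 m, Z=3452631.0169 m

start: φ=32.982297°, λ=-57.469077°, h=1377.956 m
→ ECEF (a=6378137.000, f=1/298.257222101): X=2880590.5364, Y=-4516240.7067, Z=3453062.0130
→ Helmert 7p (PV): X=2880364.0054, Y=-4516696.6193, Z=3453018.3325
→ Helmert 7p (PV): X=2880512.5910, Y=-4516745.7840, Z=3452631.0169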